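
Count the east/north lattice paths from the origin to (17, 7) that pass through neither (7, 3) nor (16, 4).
Number of paths = 211404

Inclusion–exclusion. Total paths: C(24, 17) = 346104. Through P₁: C(10, 7)·C(14, 10) = 120120. Through P₂: C(20, 16)·C(4, 1) = 19380. Since P₁ is strictly southwest of P₂, a monotone path through both must visit P₁ then P₂; paths through both = C(10, 7)·C(10, 9)·C(4, 1) = 4800. Avoid both = 346104 − 120120 − 19380 + 4800 = 211404.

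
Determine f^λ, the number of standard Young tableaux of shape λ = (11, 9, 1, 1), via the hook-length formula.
# SYT of shape (11, 9, 1, 1) = 6802380

Hook-length formula: f^λ = n! / Π hook(c), product over all cells c of the Young diagram. For λ = (11, 9, 1, 1), n = 22 boxes. Hook lengths by row (left-to-right, top-to-bottom): [14, 11, 10, 9, 8, 7, 6, 5, 4, 2, 1]; [11, 8, 7, 6, 5, 4, 3, 2, 1]; [2]; [1]. Product of hooks = 165236391936000. So f^λ = 22! / 165236391936000 = 1124000727777607680000 / 165236391936000 = 6802380.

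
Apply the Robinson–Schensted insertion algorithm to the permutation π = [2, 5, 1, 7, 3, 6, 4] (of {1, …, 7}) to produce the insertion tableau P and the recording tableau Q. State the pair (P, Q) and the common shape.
P = [1, 3, 4] / [2, 5, 6] / [7];  Q = [1, 2, 4] / [3, 5, 6] / [7];  common shape = (3, 3, 1)

Row-insert the values π_1, π_2, … into P one at a time, bumping the leftmost entry strictly greater than the inserted value down to the next row. The recording tableau Q records, in position (i, j), the step at which that cell was added to P.
  Insert 2 (step 1): P = [2];  Q = [1]
  Insert 5 (step 2): P = [2, 5];  Q = [1, 2]
  Insert 1 (step 3): P = [1, 5] / [2];  Q = [1, 2] / [3]
  Insert 7 (step 4): P = [1, 5, 7] / [2];  Q = [1, 2, 4] / [3]
  Insert 3 (step 5): P = [1, 3, 7] / [2, 5];  Q = [1, 2, 4] / [3, 5]
  Insert 6 (step 6): P = [1, 3, 6] / [2, 5, 7];  Q = [1, 2, 4] / [3, 5, 6]
  Insert 4 (step 7): P = [1, 3, 4] / [2, 5, 6] / [7];  Q = [1, 2, 4] / [3, 5, 6] / [7]
Final shape: (3, 3, 1).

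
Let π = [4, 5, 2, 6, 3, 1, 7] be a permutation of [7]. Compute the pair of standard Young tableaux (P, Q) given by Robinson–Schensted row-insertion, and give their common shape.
P = [1, 3, 6, 7] / [2, 5] / [4];  Q = [1, 2, 4, 7] / [3, 5] / [6];  common shape = (4, 2, 1)

Row-insert the values π_1, π_2, … into P one at a time, bumping the leftmost entry strictly greater than the inserted value down to the next row. The recording tableau Q records, in position (i, j), the step at which that cell was added to P.
  Insert 4 (step 1): P = [4];  Q = [1]
  Insert 5 (step 2): P = [4, 5];  Q = [1, 2]
  Insert 2 (step 3): P = [2, 5] / [4];  Q = [1, 2] / [3]
  Insert 6 (step 4): P = [2, 5, 6] / [4];  Q = [1, 2, 4] / [3]
  Insert 3 (step 5): P = [2, 3, 6] / [4, 5];  Q = [1, 2, 4] / [3, 5]
  Insert 1 (step 6): P = [1, 3, 6] / [2, 5] / [4];  Q = [1, 2, 4] / [3, 5] / [6]
  Insert 7 (step 7): P = [1, 3, 6, 7] / [2, 5] / [4];  Q = [1, 2, 4, 7] / [3, 5] / [6]
Final shape: (4, 2, 1).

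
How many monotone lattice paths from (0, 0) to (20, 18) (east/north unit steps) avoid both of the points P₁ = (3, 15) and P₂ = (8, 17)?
Number of paths = 33563232663

Inclusion–exclusion. Total paths: C(38, 20) = 33578000610. Through P₁: C(18, 3)·C(20, 17) = 930240. Through P₂: C(25, 8)·C(13, 12) = 14060475. Since P₁ is strictly southwest of P₂, a monotone path through both must visit P₁ then P₂; paths through both = C(18, 3)·C(7, 5)·C(13, 12) = 222768. Avoid both = 33578000610 − 930240 − 14060475 + 222768 = 33563232663.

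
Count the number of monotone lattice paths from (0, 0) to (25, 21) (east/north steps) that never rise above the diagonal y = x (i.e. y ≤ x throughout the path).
Number of paths = 1335293573130

By the reflection principle (André's argument), the number of monotone paths to (25, 21) with n ≤ m that never go above y = x is C(46, 25) − C(46, 26) = 6943526580276 − 5608233007146 = 1335293573130.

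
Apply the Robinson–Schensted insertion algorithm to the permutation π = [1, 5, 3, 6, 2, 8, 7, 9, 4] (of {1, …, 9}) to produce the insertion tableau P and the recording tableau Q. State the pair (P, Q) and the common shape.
P = [1, 2, 4, 7, 9] / [3, 6] / [5, 8];  Q = [1, 2, 4, 6, 8] / [3, 7] / [5, 9];  common shape = (5, 2, 2)

Row-insert the values π_1, π_2, … into P one at a time, bumping the leftmost entry strictly greater than the inserted value down to the next row. The recording tableau Q records, in position (i, j), the step at which that cell was added to P.
  Insert 1 (step 1): P = [1];  Q = [1]
  Insert 5 (step 2): P = [1, 5];  Q = [1, 2]
  Insert 3 (step 3): P = [1, 3] / [5];  Q = [1, 2] / [3]
  Insert 6 (step 4): P = [1, 3, 6] / [5];  Q = [1, 2, 4] / [3]
  Insert 2 (step 5): P = [1, 2, 6] / [3] / [5];  Q = [1, 2, 4] / [3] / [5]
  Insert 8 (step 6): P = [1, 2, 6, 8] / [3] / [5];  Q = [1, 2, 4, 6] / [3] / [5]
  Insert 7 (step 7): P = [1, 2, 6, 7] / [3, 8] / [5];  Q = [1, 2, 4, 6] / [3, 7] / [5]
  Insert 9 (step 8): P = [1, 2, 6, 7, 9] / [3, 8] / [5];  Q = [1, 2, 4, 6, 8] / [3, 7] / [5]
  Insert 4 (step 9): P = [1, 2, 4, 7, 9] / [3, 6] / [5, 8];  Q = [1, 2, 4, 6, 8] / [3, 7] / [5, 9]
Final shape: (5, 2, 2).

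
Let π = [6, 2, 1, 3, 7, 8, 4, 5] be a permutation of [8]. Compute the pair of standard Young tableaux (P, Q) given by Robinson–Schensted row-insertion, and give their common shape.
P = [1, 3, 4, 5] / [2, 7, 8] / [6];  Q = [1, 4, 5, 6] / [2, 7, 8] / [3];  common shape = (4, 3, 1)

Row-insert the values π_1, π_2, … into P one at a time, bumping the leftmost entry strictly greater than the inserted value down to the next row. The recording tableau Q records, in position (i, j), the step at which that cell was added to P.
  Insert 6 (step 1): P = [6];  Q = [1]
  Insert 2 (step 2): P = [2] / [6];  Q = [1] / [2]
  Insert 1 (step 3): P = [1] / [2] / [6];  Q = [1] / [2] / [3]
  Insert 3 (step 4): P = [1, 3] / [2] / [6];  Q = [1, 4] / [2] / [3]
  Insert 7 (step 5): P = [1, 3, 7] / [2] / [6];  Q = [1, 4, 5] / [2] / [3]
  Insert 8 (step 6): P = [1, 3, 7, 8] / [2] / [6];  Q = [1, 4, 5, 6] / [2] / [3]
  Insert 4 (step 7): P = [1, 3, 4, 8] / [2, 7] / [6];  Q = [1, 4, 5, 6] / [2, 7] / [3]
  Insert 5 (step 8): P = [1, 3, 4, 5] / [2, 7, 8] / [6];  Q = [1, 4, 5, 6] / [2, 7, 8] / [3]
Final shape: (4, 3, 1).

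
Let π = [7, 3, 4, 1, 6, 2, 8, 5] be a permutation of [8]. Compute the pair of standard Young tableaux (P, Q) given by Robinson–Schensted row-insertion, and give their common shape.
P = [1, 2, 5, 8] / [3, 4, 6] / [7];  Q = [1, 3, 5, 7] / [2, 6, 8] / [4];  common shape = (4, 3, 1)

Row-insert the values π_1, π_2, … into P one at a time, bumping the leftmost entry strictly greater than the inserted value down to the next row. The recording tableau Q records, in position (i, j), the step at which that cell was added to P.
  Insert 7 (step 1): P = [7];  Q = [1]
  Insert 3 (step 2): P = [3] / [7];  Q = [1] / [2]
  Insert 4 (step 3): P = [3, 4] / [7];  Q = [1, 3] / [2]
  Insert 1 (step 4): P = [1, 4] / [3] / [7];  Q = [1, 3] / [2] / [4]
  Insert 6 (step 5): P = [1, 4, 6] / [3] / [7];  Q = [1, 3, 5] / [2] / [4]
  Insert 2 (step 6): P = [1, 2, 6] / [3, 4] / [7];  Q = [1, 3, 5] / [2, 6] / [4]
  Insert 8 (step 7): P = [1, 2, 6, 8] / [3, 4] / [7];  Q = [1, 3, 5, 7] / [2, 6] / [4]
  Insert 5 (step 8): P = [1, 2, 5, 8] / [3, 4, 6] / [7];  Q = [1, 3, 5, 7] / [2, 6, 8] / [4]
Final shape: (4, 3, 1).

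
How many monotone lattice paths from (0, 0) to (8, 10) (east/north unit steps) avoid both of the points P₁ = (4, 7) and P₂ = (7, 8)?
Number of paths = 16863

Inclusion–exclusion. Total paths: C(18, 8) = 43758. Through P₁: C(11, 4)·C(7, 4) = 11550. Through P₂: C(15, 7)·C(3, 1) = 19305. Since P₁ is strictly southwest of P₂, a monotone path through both must visit P₁ then P₂; paths through both = C(11, 4)·C(4, 3)·C(3, 1) = 3960. Avoid both = 43758 − 11550 − 19305 + 3960 = 16863.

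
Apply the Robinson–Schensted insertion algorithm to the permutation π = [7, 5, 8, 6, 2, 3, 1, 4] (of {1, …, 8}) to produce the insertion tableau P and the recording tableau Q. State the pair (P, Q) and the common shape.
P = [1, 3, 4] / [2, 6] / [5, 8] / [7];  Q = [1, 3, 8] / [2, 4] / [5, 6] / [7];  common shape = (3, 2, 2, 1)

Row-insert the values π_1, π_2, … into P one at a time, bumping the leftmost entry strictly greater than the inserted value down to the next row. The recording tableau Q records, in position (i, j), the step at which that cell was added to P.
  Insert 7 (step 1): P = [7];  Q = [1]
  Insert 5 (step 2): P = [5] / [7];  Q = [1] / [2]
  Insert 8 (step 3): P = [5, 8] / [7];  Q = [1, 3] / [2]
  Insert 6 (step 4): P = [5, 6] / [7, 8];  Q = [1, 3] / [2, 4]
  Insert 2 (step 5): P = [2, 6] / [5, 8] / [7];  Q = [1, 3] / [2, 4] / [5]
  Insert 3 (step 6): P = [2, 3] / [5, 6] / [7, 8];  Q = [1, 3] / [2, 4] / [5, 6]
  Insert 1 (step 7): P = [1, 3] / [2, 6] / [5, 8] / [7];  Q = [1, 3] / [2, 4] / [5, 6] / [7]
  Insert 4 (step 8): P = [1, 3, 4] / [2, 6] / [5, 8] / [7];  Q = [1, 3, 8] / [2, 4] / [5, 6] / [7]
Final shape: (3, 2, 2, 1).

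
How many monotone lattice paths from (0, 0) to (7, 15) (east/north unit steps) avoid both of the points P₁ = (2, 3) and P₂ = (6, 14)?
Number of paths = 58444

Inclusion–exclusion. Total paths: C(22, 7) = 170544. Through P₁: C(5, 2)·C(17, 5) = 61880. Through P₂: C(20, 6)·C(2, 1) = 77520. Since P₁ is strictly southwest of P₂, a monotone path through both must visit P₁ then P₂; paths through both = C(5, 2)·C(15, 4)·C(2, 1) = 27300. Avoid both = 170544 − 61880 − 77520 + 27300 = 58444.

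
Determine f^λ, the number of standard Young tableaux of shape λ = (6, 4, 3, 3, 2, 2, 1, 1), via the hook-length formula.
# SYT of shape (6, 4, 3, 3, 2, 2, 1, 1) = 3077082756

Hook-length formula: f^λ = n! / Π hook(c), product over all cells c of the Young diagram. For λ = (6, 4, 3, 3, 2, 2, 1, 1), n = 22 boxes. Hook lengths by row (left-to-right, top-to-bottom): [13, 10, 7, 4, 2, 1]; [10, 7, 4, 1]; [8, 5, 2]; [7, 4, 1]; [5, 2]; [4, 1]; [2]; [1]. Product of hooks = 365281280000. So f^λ = 22! / 365281280000 = 1124000727777607680000 / 365281280000 = 3077082756.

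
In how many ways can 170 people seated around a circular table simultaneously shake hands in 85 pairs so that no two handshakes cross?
C_85 = 1063353702922273835973036658043476458723103404520

These noncrossing handshakes are counted by the Catalan number C_n = (1/(n + 1)) · C(2n, n). For n = 85: C_85 = (1/86) · C(170, 85) = 91448418451315549893681152591738975450186892788720/86 = 1063353702922273835973036658043476458723103404520.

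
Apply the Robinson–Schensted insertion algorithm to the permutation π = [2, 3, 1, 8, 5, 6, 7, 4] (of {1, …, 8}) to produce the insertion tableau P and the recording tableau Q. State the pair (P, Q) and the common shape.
P = [1, 3, 4, 6, 7] / [2, 5] / [8];  Q = [1, 2, 4, 6, 7] / [3, 5] / [8];  common shape = (5, 2, 1)

Row-insert the values π_1, π_2, … into P one at a time, bumping the leftmost entry strictly greater than the inserted value down to the next row. The recording tableau Q records, in position (i, j), the step at which that cell was added to P.
  Insert 2 (step 1): P = [2];  Q = [1]
  Insert 3 (step 2): P = [2, 3];  Q = [1, 2]
  Insert 1 (step 3): P = [1, 3] / [2];  Q = [1, 2] / [3]
  Insert 8 (step 4): P = [1, 3, 8] / [2];  Q = [1, 2, 4] / [3]
  Insert 5 (step 5): P = [1, 3, 5] / [2, 8];  Q = [1, 2, 4] / [3, 5]
  Insert 6 (step 6): P = [1, 3, 5, 6] / [2, 8];  Q = [1, 2, 4, 6] / [3, 5]
  Insert 7 (step 7): P = [1, 3, 5, 6, 7] / [2, 8];  Q = [1, 2, 4, 6, 7] / [3, 5]
  Insert 4 (step 8): P = [1, 3, 4, 6, 7] / [2, 5] / [8];  Q = [1, 2, 4, 6, 7] / [3, 5] / [8]
Final shape: (5, 2, 1).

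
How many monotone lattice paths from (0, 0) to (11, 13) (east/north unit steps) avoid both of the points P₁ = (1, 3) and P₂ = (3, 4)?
Number of paths = 1197990

Inclusion–exclusion. Total paths: C(24, 11) = 2496144. Through P₁: C(4, 1)·C(20, 10) = 739024. Through P₂: C(7, 3)·C(17, 8) = 850850. Since P₁ is strictly southwest of P₂, a monotone path through both must visit P₁ then P₂; paths through both = C(4, 1)·C(3, 2)·C(17, 8) = 291720. Avoid both = 2496144 − 739024 − 850850 + 291720 = 1197990.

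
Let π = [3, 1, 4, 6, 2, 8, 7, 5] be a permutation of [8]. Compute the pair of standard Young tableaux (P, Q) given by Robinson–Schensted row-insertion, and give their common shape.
P = [1, 2, 5, 7] / [3, 4, 6] / [8];  Q = [1, 3, 4, 6] / [2, 5, 7] / [8];  common shape = (4, 3, 1)

Row-insert the values π_1, π_2, … into P one at a time, bumping the leftmost entry strictly greater than the inserted value down to the next row. The recording tableau Q records, in position (i, j), the step at which that cell was added to P.
  Insert 3 (step 1): P = [3];  Q = [1]
  Insert 1 (step 2): P = [1] / [3];  Q = [1] / [2]
  Insert 4 (step 3): P = [1, 4] / [3];  Q = [1, 3] / [2]
  Insert 6 (step 4): P = [1, 4, 6] / [3];  Q = [1, 3, 4] / [2]
  Insert 2 (step 5): P = [1, 2, 6] / [3, 4];  Q = [1, 3, 4] / [2, 5]
  Insert 8 (step 6): P = [1, 2, 6, 8] / [3, 4];  Q = [1, 3, 4, 6] / [2, 5]
  Insert 7 (step 7): P = [1, 2, 6, 7] / [3, 4, 8];  Q = [1, 3, 4, 6] / [2, 5, 7]
  Insert 5 (step 8): P = [1, 2, 5, 7] / [3, 4, 6] / [8];  Q = [1, 3, 4, 6] / [2, 5, 7] / [8]
Final shape: (4, 3, 1).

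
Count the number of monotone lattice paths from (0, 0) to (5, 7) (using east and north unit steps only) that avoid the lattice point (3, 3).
Number of paths = 492

Total paths from (0, 0) to (5, 7): C(12, 5) = 792. Paths through (3, 3): (paths (0, 0) → (3, 3)) × (paths (3, 3) → (5, 7)) = C(6, 3) · C(6, 2) = 20 · 15 = 300. Avoidance count = 792 − 300 = 492.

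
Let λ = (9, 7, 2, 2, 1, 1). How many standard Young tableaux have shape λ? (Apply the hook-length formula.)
# SYT of shape (9, 7, 2, 2, 1, 1) = 642824910

Hook-length formula: f^λ = n! / Π hook(c), product over all cells c of the Young diagram. For λ = (9, 7, 2, 2, 1, 1), n = 22 boxes. Hook lengths by row (left-to-right, top-to-bottom): [14, 11, 8, 7, 6, 5, 4, 2, 1]; [11, 8, 5, 4, 3, 2, 1]; [5, 2]; [4, 1]; [2]; [1]. Product of hooks = 1748533248000. So f^λ = 22! / 1748533248000 = 1124000727777607680000 / 1748533248000 = 642824910.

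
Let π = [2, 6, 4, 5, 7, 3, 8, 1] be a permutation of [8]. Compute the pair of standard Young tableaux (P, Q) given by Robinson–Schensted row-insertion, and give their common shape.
P = [1, 3, 5, 7, 8] / [2] / [4] / [6];  Q = [1, 2, 4, 5, 7] / [3] / [6] / [8];  common shape = (5, 1, 1, 1)

Row-insert the values π_1, π_2, … into P one at a time, bumping the leftmost entry strictly greater than the inserted value down to the next row. The recording tableau Q records, in position (i, j), the step at which that cell was added to P.
  Insert 2 (step 1): P = [2];  Q = [1]
  Insert 6 (step 2): P = [2, 6];  Q = [1, 2]
  Insert 4 (step 3): P = [2, 4] / [6];  Q = [1, 2] / [3]
  Insert 5 (step 4): P = [2, 4, 5] / [6];  Q = [1, 2, 4] / [3]
  Insert 7 (step 5): P = [2, 4, 5, 7] / [6];  Q = [1, 2, 4, 5] / [3]
  Insert 3 (step 6): P = [2, 3, 5, 7] / [4] / [6];  Q = [1, 2, 4, 5] / [3] / [6]
  Insert 8 (step 7): P = [2, 3, 5, 7, 8] / [4] / [6];  Q = [1, 2, 4, 5, 7] / [3] / [6]
  Insert 1 (step 8): P = [1, 3, 5, 7, 8] / [2] / [4] / [6];  Q = [1, 2, 4, 5, 7] / [3] / [6] / [8]
Final shape: (5, 1, 1, 1).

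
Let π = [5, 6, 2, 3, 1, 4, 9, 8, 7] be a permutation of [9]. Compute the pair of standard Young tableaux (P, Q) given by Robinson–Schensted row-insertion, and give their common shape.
P = [1, 3, 4, 7] / [2, 6, 8] / [5, 9];  Q = [1, 2, 6, 7] / [3, 4, 8] / [5, 9];  common shape = (4, 3, 2)

Row-insert the values π_1, π_2, … into P one at a time, bumping the leftmost entry strictly greater than the inserted value down to the next row. The recording tableau Q records, in position (i, j), the step at which that cell was added to P.
  Insert 5 (step 1): P = [5];  Q = [1]
  Insert 6 (step 2): P = [5, 6];  Q = [1, 2]
  Insert 2 (step 3): P = [2, 6] / [5];  Q = [1, 2] / [3]
  Insert 3 (step 4): P = [2, 3] / [5, 6];  Q = [1, 2] / [3, 4]
  Insert 1 (step 5): P = [1, 3] / [2, 6] / [5];  Q = [1, 2] / [3, 4] / [5]
  Insert 4 (step 6): P = [1, 3, 4] / [2, 6] / [5];  Q = [1, 2, 6] / [3, 4] / [5]
  Insert 9 (step 7): P = [1, 3, 4, 9] / [2, 6] / [5];  Q = [1, 2, 6, 7] / [3, 4] / [5]
  Insert 8 (step 8): P = [1, 3, 4, 8] / [2, 6, 9] / [5];  Q = [1, 2, 6, 7] / [3, 4, 8] / [5]
  Insert 7 (step 9): P = [1, 3, 4, 7] / [2, 6, 8] / [5, 9];  Q = [1, 2, 6, 7] / [3, 4, 8] / [5, 9]
Final shape: (4, 3, 2).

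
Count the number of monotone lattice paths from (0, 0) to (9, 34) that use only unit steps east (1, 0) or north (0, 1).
Number of paths = 563921995

A monotone lattice path from (0, 0) to (9, 34) consists of 9 east steps and 34 north steps in some order, so it is determined by which 9 of the 43 steps are east. The count is C(43, 9) = 563921995.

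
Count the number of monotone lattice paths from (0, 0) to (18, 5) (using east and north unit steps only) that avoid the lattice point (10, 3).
Number of paths = 20779

Total paths from (0, 0) to (18, 5): C(23, 18) = 33649. Paths through (10, 3): (paths (0, 0) → (10, 3)) × (paths (10, 3) → (18, 5)) = C(13, 10) · C(10, 8) = 286 · 45 = 12870. Avoidance count = 33649 − 12870 = 20779.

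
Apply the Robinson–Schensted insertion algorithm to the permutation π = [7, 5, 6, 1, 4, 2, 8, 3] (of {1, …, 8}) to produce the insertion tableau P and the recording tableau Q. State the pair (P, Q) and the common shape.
P = [1, 2, 3] / [4, 6, 8] / [5] / [7];  Q = [1, 3, 7] / [2, 5, 8] / [4] / [6];  common shape = (3, 3, 1, 1)

Row-insert the values π_1, π_2, … into P one at a time, bumping the leftmost entry strictly greater than the inserted value down to the next row. The recording tableau Q records, in position (i, j), the step at which that cell was added to P.
  Insert 7 (step 1): P = [7];  Q = [1]
  Insert 5 (step 2): P = [5] / [7];  Q = [1] / [2]
  Insert 6 (step 3): P = [5, 6] / [7];  Q = [1, 3] / [2]
  Insert 1 (step 4): P = [1, 6] / [5] / [7];  Q = [1, 3] / [2] / [4]
  Insert 4 (step 5): P = [1, 4] / [5, 6] / [7];  Q = [1, 3] / [2, 5] / [4]
  Insert 2 (step 6): P = [1, 2] / [4, 6] / [5] / [7];  Q = [1, 3] / [2, 5] / [4] / [6]
  Insert 8 (step 7): P = [1, 2, 8] / [4, 6] / [5] / [7];  Q = [1, 3, 7] / [2, 5] / [4] / [6]
  Insert 3 (step 8): P = [1, 2, 3] / [4, 6, 8] / [5] / [7];  Q = [1, 3, 7] / [2, 5, 8] / [4] / [6]
Final shape: (3, 3, 1, 1).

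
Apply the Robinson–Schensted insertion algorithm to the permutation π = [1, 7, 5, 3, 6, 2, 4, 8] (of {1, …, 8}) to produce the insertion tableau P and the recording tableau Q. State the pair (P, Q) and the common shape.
P = [1, 2, 4, 8] / [3, 6] / [5] / [7];  Q = [1, 2, 5, 8] / [3, 7] / [4] / [6];  common shape = (4, 2, 1, 1)

Row-insert the values π_1, π_2, … into P one at a time, bumping the leftmost entry strictly greater than the inserted value down to the next row. The recording tableau Q records, in position (i, j), the step at which that cell was added to P.
  Insert 1 (step 1): P = [1];  Q = [1]
  Insert 7 (step 2): P = [1, 7];  Q = [1, 2]
  Insert 5 (step 3): P = [1, 5] / [7];  Q = [1, 2] / [3]
  Insert 3 (step 4): P = [1, 3] / [5] / [7];  Q = [1, 2] / [3] / [4]
  Insert 6 (step 5): P = [1, 3, 6] / [5] / [7];  Q = [1, 2, 5] / [3] / [4]
  Insert 2 (step 6): P = [1, 2, 6] / [3] / [5] / [7];  Q = [1, 2, 5] / [3] / [4] / [6]
  Insert 4 (step 7): P = [1, 2, 4] / [3, 6] / [5] / [7];  Q = [1, 2, 5] / [3, 7] / [4] / [6]
  Insert 8 (step 8): P = [1, 2, 4, 8] / [3, 6] / [5] / [7];  Q = [1, 2, 5, 8] / [3, 7] / [4] / [6]
Final shape: (4, 2, 1, 1).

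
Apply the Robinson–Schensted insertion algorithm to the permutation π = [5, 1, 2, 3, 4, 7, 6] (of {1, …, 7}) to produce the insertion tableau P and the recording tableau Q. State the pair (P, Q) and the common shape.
P = [1, 2, 3, 4, 6] / [5, 7];  Q = [1, 3, 4, 5, 6] / [2, 7];  common shape = (5, 2)

Row-insert the values π_1, π_2, … into P one at a time, bumping the leftmost entry strictly greater than the inserted value down to the next row. The recording tableau Q records, in position (i, j), the step at which that cell was added to P.
  Insert 5 (step 1): P = [5];  Q = [1]
  Insert 1 (step 2): P = [1] / [5];  Q = [1] / [2]
  Insert 2 (step 3): P = [1, 2] / [5];  Q = [1, 3] / [2]
  Insert 3 (step 4): P = [1, 2, 3] / [5];  Q = [1, 3, 4] / [2]
  Insert 4 (step 5): P = [1, 2, 3, 4] / [5];  Q = [1, 3, 4, 5] / [2]
  Insert 7 (step 6): P = [1, 2, 3, 4, 7] / [5];  Q = [1, 3, 4, 5, 6] / [2]
  Insert 6 (step 7): P = [1, 2, 3, 4, 6] / [5, 7];  Q = [1, 3, 4, 5, 6] / [2, 7]
Final shape: (5, 2).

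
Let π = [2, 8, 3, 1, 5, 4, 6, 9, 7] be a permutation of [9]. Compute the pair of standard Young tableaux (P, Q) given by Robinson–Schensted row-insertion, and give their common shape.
P = [1, 3, 4, 6, 7] / [2, 5, 9] / [8];  Q = [1, 2, 5, 7, 8] / [3, 6, 9] / [4];  common shape = (5, 3, 1)

Row-insert the values π_1, π_2, … into P one at a time, bumping the leftmost entry strictly greater than the inserted value down to the next row. The recording tableau Q records, in position (i, j), the step at which that cell was added to P.
  Insert 2 (step 1): P = [2];  Q = [1]
  Insert 8 (step 2): P = [2, 8];  Q = [1, 2]
  Insert 3 (step 3): P = [2, 3] / [8];  Q = [1, 2] / [3]
  Insert 1 (step 4): P = [1, 3] / [2] / [8];  Q = [1, 2] / [3] / [4]
  Insert 5 (step 5): P = [1, 3, 5] / [2] / [8];  Q = [1, 2, 5] / [3] / [4]
  Insert 4 (step 6): P = [1, 3, 4] / [2, 5] / [8];  Q = [1, 2, 5] / [3, 6] / [4]
  Insert 6 (step 7): P = [1, 3, 4, 6] / [2, 5] / [8];  Q = [1, 2, 5, 7] / [3, 6] / [4]
  Insert 9 (step 8): P = [1, 3, 4, 6, 9] / [2, 5] / [8];  Q = [1, 2, 5, 7, 8] / [3, 6] / [4]
  Insert 7 (step 9): P = [1, 3, 4, 6, 7] / [2, 5, 9] / [8];  Q = [1, 2, 5, 7, 8] / [3, 6, 9] / [4]
Final shape: (5, 3, 1).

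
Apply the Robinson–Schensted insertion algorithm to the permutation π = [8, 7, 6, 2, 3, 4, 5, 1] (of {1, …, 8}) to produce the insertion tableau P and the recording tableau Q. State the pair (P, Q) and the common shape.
P = [1, 3, 4, 5] / [2] / [6] / [7] / [8];  Q = [1, 5, 6, 7] / [2] / [3] / [4] / [8];  common shape = (4, 1, 1, 1, 1)

Row-insert the values π_1, π_2, … into P one at a time, bumping the leftmost entry strictly greater than the inserted value down to the next row. The recording tableau Q records, in position (i, j), the step at which that cell was added to P.
  Insert 8 (step 1): P = [8];  Q = [1]
  Insert 7 (step 2): P = [7] / [8];  Q = [1] / [2]
  Insert 6 (step 3): P = [6] / [7] / [8];  Q = [1] / [2] / [3]
  Insert 2 (step 4): P = [2] / [6] / [7] / [8];  Q = [1] / [2] / [3] / [4]
  Insert 3 (step 5): P = [2, 3] / [6] / [7] / [8];  Q = [1, 5] / [2] / [3] / [4]
  Insert 4 (step 6): P = [2, 3, 4] / [6] / [7] / [8];  Q = [1, 5, 6] / [2] / [3] / [4]
  Insert 5 (step 7): P = [2, 3, 4, 5] / [6] / [7] / [8];  Q = [1, 5, 6, 7] / [2] / [3] / [4]
  Insert 1 (step 8): P = [1, 3, 4, 5] / [2] / [6] / [7] / [8];  Q = [1, 5, 6, 7] / [2] / [3] / [4] / [8]
Final shape: (4, 1, 1, 1, 1).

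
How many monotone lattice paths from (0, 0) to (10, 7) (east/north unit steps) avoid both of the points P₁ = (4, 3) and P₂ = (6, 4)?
Number of paths = 8423

Inclusion–exclusion. Total paths: C(17, 10) = 19448. Through P₁: C(7, 4)·C(10, 6) = 7350. Through P₂: C(10, 6)·C(7, 4) = 7350. Since P₁ is strictly southwest of P₂, a monotone path through both must visit P₁ then P₂; paths through both = C(7, 4)·C(3, 2)·C(7, 4) = 3675. Avoid both = 19448 − 7350 − 7350 + 3675 = 8423.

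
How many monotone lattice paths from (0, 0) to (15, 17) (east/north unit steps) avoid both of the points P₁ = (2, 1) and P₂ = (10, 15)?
Number of paths = 313632525

Inclusion–exclusion. Total paths: C(32, 15) = 565722720. Through P₁: C(3, 2)·C(29, 13) = 203591745. Through P₂: C(25, 10)·C(7, 5) = 68643960. Since P₁ is strictly southwest of P₂, a monotone path through both must visit P₁ then P₂; paths through both = C(3, 2)·C(22, 8)·C(7, 5) = 20145510. Avoid both = 565722720 − 203591745 − 68643960 + 20145510 = 313632525.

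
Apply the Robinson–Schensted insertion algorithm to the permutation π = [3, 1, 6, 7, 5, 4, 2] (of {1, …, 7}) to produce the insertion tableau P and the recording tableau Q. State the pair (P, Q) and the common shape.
P = [1, 2, 7] / [3, 4] / [5] / [6];  Q = [1, 3, 4] / [2, 5] / [6] / [7];  common shape = (3, 2, 1, 1)

Row-insert the values π_1, π_2, … into P one at a time, bumping the leftmost entry strictly greater than the inserted value down to the next row. The recording tableau Q records, in position (i, j), the step at which that cell was added to P.
  Insert 3 (step 1): P = [3];  Q = [1]
  Insert 1 (step 2): P = [1] / [3];  Q = [1] / [2]
  Insert 6 (step 3): P = [1, 6] / [3];  Q = [1, 3] / [2]
  Insert 7 (step 4): P = [1, 6, 7] / [3];  Q = [1, 3, 4] / [2]
  Insert 5 (step 5): P = [1, 5, 7] / [3, 6];  Q = [1, 3, 4] / [2, 5]
  Insert 4 (step 6): P = [1, 4, 7] / [3, 5] / [6];  Q = [1, 3, 4] / [2, 5] / [6]
  Insert 2 (step 7): P = [1, 2, 7] / [3, 4] / [5] / [6];  Q = [1, 3, 4] / [2, 5] / [6] / [7]
Final shape: (3, 2, 1, 1).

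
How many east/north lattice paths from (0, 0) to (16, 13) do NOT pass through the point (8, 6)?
Number of paths = 48539610

Total paths from (0, 0) to (16, 13): C(29, 16) = 67863915. Paths through (8, 6): (paths (0, 0) → (8, 6)) × (paths (8, 6) → (16, 13)) = C(14, 8) · C(15, 8) = 3003 · 6435 = 19324305. Avoidance count = 67863915 − 19324305 = 48539610.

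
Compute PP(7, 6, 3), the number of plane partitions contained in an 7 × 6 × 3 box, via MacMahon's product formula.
PP(7, 6, 3) = 131589315

Evaluate the triple product over i = 1..7, j = 1..6, k = 1..3. The factors are (2/1) · (3/2) · (4/3) · (3/2) · (4/3) · (5/4) · (4/3) · (5/4) · … (126 factors total). The numerators and denominators telescope so the product is an integer; carrying out the multiplication exactly gives PP(7, 6, 3) = 131589315.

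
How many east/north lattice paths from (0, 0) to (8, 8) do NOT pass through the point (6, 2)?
Number of paths = 12086

Total paths from (0, 0) to (8, 8): C(16, 8) = 12870. Paths through (6, 2): (paths (0, 0) → (6, 2)) × (paths (6, 2) → (8, 8)) = C(8, 6) · C(8, 2) = 28 · 28 = 784. Avoidance count = 12870 − 784 = 12086.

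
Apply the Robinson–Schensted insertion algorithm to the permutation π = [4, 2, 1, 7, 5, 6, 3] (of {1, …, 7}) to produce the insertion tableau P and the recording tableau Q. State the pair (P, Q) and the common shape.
P = [1, 3, 6] / [2, 5] / [4, 7];  Q = [1, 4, 6] / [2, 5] / [3, 7];  common shape = (3, 2, 2)

Row-insert the values π_1, π_2, … into P one at a time, bumping the leftmost entry strictly greater than the inserted value down to the next row. The recording tableau Q records, in position (i, j), the step at which that cell was added to P.
  Insert 4 (step 1): P = [4];  Q = [1]
  Insert 2 (step 2): P = [2] / [4];  Q = [1] / [2]
  Insert 1 (step 3): P = [1] / [2] / [4];  Q = [1] / [2] / [3]
  Insert 7 (step 4): P = [1, 7] / [2] / [4];  Q = [1, 4] / [2] / [3]
  Insert 5 (step 5): P = [1, 5] / [2, 7] / [4];  Q = [1, 4] / [2, 5] / [3]
  Insert 6 (step 6): P = [1, 5, 6] / [2, 7] / [4];  Q = [1, 4, 6] / [2, 5] / [3]
  Insert 3 (step 7): P = [1, 3, 6] / [2, 5] / [4, 7];  Q = [1, 4, 6] / [2, 5] / [3, 7]
Final shape: (3, 2, 2).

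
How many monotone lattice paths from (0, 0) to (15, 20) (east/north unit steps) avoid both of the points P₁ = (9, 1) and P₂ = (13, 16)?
Number of paths = 2228794835

Inclusion–exclusion. Total paths: C(35, 15) = 3247943160. Through P₁: C(10, 9)·C(25, 6) = 1771000. Through P₂: C(29, 13)·C(6, 2) = 1017958725. Since P₁ is strictly southwest of P₂, a monotone path through both must visit P₁ then P₂; paths through both = C(10, 9)·C(19, 4)·C(6, 2) = 581400. Avoid both = 3247943160 − 1771000 − 1017958725 + 581400 = 2228794835.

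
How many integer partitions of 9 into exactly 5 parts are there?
p(9, 5 parts) = 5

Partitions of n into exactly k parts ↔ partitions of n − k into at most k parts (subtract 1 from each part). For n = 9, k = 5, the partitions are: 5+1+1+1+1, 4+2+1+1+1, 3+3+1+1+1, 3+2+2+1+1, 2+2+2+2+1. Count = 5.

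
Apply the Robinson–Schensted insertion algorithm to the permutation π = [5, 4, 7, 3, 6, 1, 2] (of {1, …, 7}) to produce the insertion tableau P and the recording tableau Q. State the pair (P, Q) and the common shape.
P = [1, 2] / [3, 6] / [4, 7] / [5];  Q = [1, 3] / [2, 5] / [4, 7] / [6];  common shape = (2, 2, 2, 1)

Row-insert the values π_1, π_2, … into P one at a time, bumping the leftmost entry strictly greater than the inserted value down to the next row. The recording tableau Q records, in position (i, j), the step at which that cell was added to P.
  Insert 5 (step 1): P = [5];  Q = [1]
  Insert 4 (step 2): P = [4] / [5];  Q = [1] / [2]
  Insert 7 (step 3): P = [4, 7] / [5];  Q = [1, 3] / [2]
  Insert 3 (step 4): P = [3, 7] / [4] / [5];  Q = [1, 3] / [2] / [4]
  Insert 6 (step 5): P = [3, 6] / [4, 7] / [5];  Q = [1, 3] / [2, 5] / [4]
  Insert 1 (step 6): P = [1, 6] / [3, 7] / [4] / [5];  Q = [1, 3] / [2, 5] / [4] / [6]
  Insert 2 (step 7): P = [1, 2] / [3, 6] / [4, 7] / [5];  Q = [1, 3] / [2, 5] / [4, 7] / [6]
Final shape: (2, 2, 2, 1).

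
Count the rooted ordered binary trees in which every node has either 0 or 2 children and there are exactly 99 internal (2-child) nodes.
C_99 = 227508830794229349661819540395688853956041682601541047340

These full binary trees are counted by the Catalan number C_n = (1/(n + 1)) · C(2n, n). For n = 99: C_99 = (1/100) · C(198, 99) = 22750883079422934966181954039568885395604168260154104734000/100 = 227508830794229349661819540395688853956041682601541047340.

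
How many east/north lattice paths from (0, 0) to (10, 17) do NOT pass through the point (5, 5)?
Number of paths = 6876909

Total paths from (0, 0) to (10, 17): C(27, 10) = 8436285. Paths through (5, 5): (paths (0, 0) → (5, 5)) × (paths (5, 5) → (10, 17)) = C(10, 5) · C(17, 5) = 252 · 6188 = 1559376. Avoidance count = 8436285 − 1559376 = 6876909.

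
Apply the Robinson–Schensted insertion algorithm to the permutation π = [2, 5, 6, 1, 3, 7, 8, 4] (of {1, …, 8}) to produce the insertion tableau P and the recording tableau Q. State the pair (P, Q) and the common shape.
P = [1, 3, 4, 7, 8] / [2, 5, 6];  Q = [1, 2, 3, 6, 7] / [4, 5, 8];  common shape = (5, 3)

Row-insert the values π_1, π_2, … into P one at a time, bumping the leftmost entry strictly greater than the inserted value down to the next row. The recording tableau Q records, in position (i, j), the step at which that cell was added to P.
  Insert 2 (step 1): P = [2];  Q = [1]
  Insert 5 (step 2): P = [2, 5];  Q = [1, 2]
  Insert 6 (step 3): P = [2, 5, 6];  Q = [1, 2, 3]
  Insert 1 (step 4): P = [1, 5, 6] / [2];  Q = [1, 2, 3] / [4]
  Insert 3 (step 5): P = [1, 3, 6] / [2, 5];  Q = [1, 2, 3] / [4, 5]
  Insert 7 (step 6): P = [1, 3, 6, 7] / [2, 5];  Q = [1, 2, 3, 6] / [4, 5]
  Insert 8 (step 7): P = [1, 3, 6, 7, 8] / [2, 5];  Q = [1, 2, 3, 6, 7] / [4, 5]
  Insert 4 (step 8): P = [1, 3, 4, 7, 8] / [2, 5, 6];  Q = [1, 2, 3, 6, 7] / [4, 5, 8]
Final shape: (5, 3).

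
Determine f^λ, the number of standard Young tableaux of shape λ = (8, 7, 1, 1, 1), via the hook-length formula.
# SYT of shape (8, 7, 1, 1, 1) = 612612

Hook-length formula: f^λ = n! / Π hook(c), product over all cells c of the Young diagram. For λ = (8, 7, 1, 1, 1), n = 18 boxes. Hook lengths by row (left-to-right, top-to-bottom): [12, 8, 7, 6, 5, 4, 3, 1]; [10, 6, 5, 4, 3, 2, 1]; [3]; [2]; [1]. Product of hooks = 10450944000. So f^λ = 18! / 10450944000 = 6402373705728000 / 10450944000 = 612612.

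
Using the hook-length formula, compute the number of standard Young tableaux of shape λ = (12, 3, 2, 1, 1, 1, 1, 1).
# SYT of shape (12, 3, 2, 1, 1, 1, 1, 1) = 50265600

Hook-length formula: f^λ = n! / Π hook(c), product over all cells c of the Young diagram. For λ = (12, 3, 2, 1, 1, 1, 1, 1), n = 22 boxes. Hook lengths by row (left-to-right, top-to-bottom): [19, 13, 11, 9, 8, 7, 6, 5, 4, 3, 2, 1]; [9, 3, 1]; [7, 1]; [5]; [4]; [3]; [2]; [1]. Product of hooks = 22361231692800. So f^λ = 22! / 22361231692800 = 1124000727777607680000 / 22361231692800 = 50265600.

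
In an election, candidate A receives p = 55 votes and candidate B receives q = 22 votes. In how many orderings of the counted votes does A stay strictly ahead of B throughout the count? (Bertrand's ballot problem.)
Strict-lead orderings = 4360054848967826160

Total orderings of the 77 votes with 55 for A: C(77, 55) = 10173461314258261040. By the Bertrand ballot formula (Cycle Lemma / reflection principle), the number of orderings in which A is strictly ahead of B throughout is (p − q)/(p + q) · C(p + q, p) = (55 − 22)/(55 + 22) · 10173461314258261040 = 4360054848967826160.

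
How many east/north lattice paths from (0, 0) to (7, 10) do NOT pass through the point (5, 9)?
Number of paths = 13442

Total paths from (0, 0) to (7, 10): C(17, 7) = 19448. Paths through (5, 9): (paths (0, 0) → (5, 9)) × (paths (5, 9) → (7, 10)) = C(14, 5) · C(3, 2) = 2002 · 3 = 6006. Avoidance count = 19448 − 6006 = 13442.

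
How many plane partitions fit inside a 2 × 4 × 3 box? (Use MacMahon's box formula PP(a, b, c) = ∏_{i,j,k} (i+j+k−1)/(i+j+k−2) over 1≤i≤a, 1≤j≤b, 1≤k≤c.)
PP(2, 4, 3) = 490

Evaluate the triple product over i = 1..2, j = 1..4, k = 1..3. The factors are (2/1) · (3/2) · (4/3) · (3/2) · (4/3) · (5/4) · (4/3) · (5/4) · … (24 factors total). The numerators and denominators telescope so the product is an integer; carrying out the multiplication exactly gives PP(2, 4, 3) = 490.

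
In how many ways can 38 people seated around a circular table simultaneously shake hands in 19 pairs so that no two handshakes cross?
C_19 = 1767263190

These noncrossing handshakes are counted by the Catalan number C_n = (1/(n + 1)) · C(2n, n). For n = 19: C_19 = (1/20) · C(38, 19) = 35345263800/20 = 1767263190.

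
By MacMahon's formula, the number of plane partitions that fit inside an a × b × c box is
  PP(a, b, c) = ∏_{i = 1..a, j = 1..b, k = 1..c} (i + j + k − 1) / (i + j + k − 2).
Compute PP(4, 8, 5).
PP(4, 8, 5) = 4789851066

Evaluate the triple product over i = 1..4, j = 1..8, k = 1..5. The factors are (2/1) · (3/2) · (4/3) · (5/4) · (6/5) · (3/2) · (4/3) · (5/4) · … (160 factors total). The numerators and denominators telescope so the product is an integer; carrying out the multiplication exactly gives PP(4, 8, 5) = 4789851066.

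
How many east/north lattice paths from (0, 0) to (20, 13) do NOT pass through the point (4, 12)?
Number of paths = 573135500

Total paths from (0, 0) to (20, 13): C(33, 20) = 573166440. Paths through (4, 12): (paths (0, 0) → (4, 12)) × (paths (4, 12) → (20, 13)) = C(16, 4) · C(17, 16) = 1820 · 17 = 30940. Avoidance count = 573166440 − 30940 = 573135500.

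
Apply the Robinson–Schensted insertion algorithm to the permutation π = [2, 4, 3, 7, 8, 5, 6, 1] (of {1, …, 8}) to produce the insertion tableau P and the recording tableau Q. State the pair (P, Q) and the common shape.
P = [1, 3, 5, 6] / [2, 7, 8] / [4];  Q = [1, 2, 4, 5] / [3, 6, 7] / [8];  common shape = (4, 3, 1)

Row-insert the values π_1, π_2, … into P one at a time, bumping the leftmost entry strictly greater than the inserted value down to the next row. The recording tableau Q records, in position (i, j), the step at which that cell was added to P.
  Insert 2 (step 1): P = [2];  Q = [1]
  Insert 4 (step 2): P = [2, 4];  Q = [1, 2]
  Insert 3 (step 3): P = [2, 3] / [4];  Q = [1, 2] / [3]
  Insert 7 (step 4): P = [2, 3, 7] / [4];  Q = [1, 2, 4] / [3]
  Insert 8 (step 5): P = [2, 3, 7, 8] / [4];  Q = [1, 2, 4, 5] / [3]
  Insert 5 (step 6): P = [2, 3, 5, 8] / [4, 7];  Q = [1, 2, 4, 5] / [3, 6]
  Insert 6 (step 7): P = [2, 3, 5, 6] / [4, 7, 8];  Q = [1, 2, 4, 5] / [3, 6, 7]
  Insert 1 (step 8): P = [1, 3, 5, 6] / [2, 7, 8] / [4];  Q = [1, 2, 4, 5] / [3, 6, 7] / [8]
Final shape: (4, 3, 1).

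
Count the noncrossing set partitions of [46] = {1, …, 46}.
C_46 = 8740328711533173390046320

These noncrossing partitions are counted by the Catalan number C_n = (1/(n + 1)) · C(2n, n). For n = 46: C_46 = (1/47) · C(92, 46) = 410795449442059149332177040/47 = 8740328711533173390046320.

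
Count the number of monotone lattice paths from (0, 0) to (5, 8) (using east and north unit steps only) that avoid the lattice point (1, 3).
Number of paths = 783

Total paths from (0, 0) to (5, 8): C(13, 5) = 1287. Paths through (1, 3): (paths (0, 0) → (1, 3)) × (paths (1, 3) → (5, 8)) = C(4, 1) · C(9, 4) = 4 · 126 = 504. Avoidance count = 1287 − 504 = 783.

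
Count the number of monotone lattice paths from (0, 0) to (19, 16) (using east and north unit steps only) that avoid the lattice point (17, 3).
Number of paths = 4059809250

Total paths from (0, 0) to (19, 16): C(35, 19) = 4059928950. Paths through (17, 3): (paths (0, 0) → (17, 3)) × (paths (17, 3) → (19, 16)) = C(20, 17) · C(15, 2) = 1140 · 105 = 119700. Avoidance count = 4059928950 − 119700 = 4059809250.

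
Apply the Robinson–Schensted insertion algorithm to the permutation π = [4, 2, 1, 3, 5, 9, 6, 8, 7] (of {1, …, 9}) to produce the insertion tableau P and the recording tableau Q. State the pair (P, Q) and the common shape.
P = [1, 3, 5, 6, 7] / [2, 8] / [4, 9];  Q = [1, 4, 5, 6, 8] / [2, 7] / [3, 9];  common shape = (5, 2, 2)

Row-insert the values π_1, π_2, … into P one at a time, bumping the leftmost entry strictly greater than the inserted value down to the next row. The recording tableau Q records, in position (i, j), the step at which that cell was added to P.
  Insert 4 (step 1): P = [4];  Q = [1]
  Insert 2 (step 2): P = [2] / [4];  Q = [1] / [2]
  Insert 1 (step 3): P = [1] / [2] / [4];  Q = [1] / [2] / [3]
  Insert 3 (step 4): P = [1, 3] / [2] / [4];  Q = [1, 4] / [2] / [3]
  Insert 5 (step 5): P = [1, 3, 5] / [2] / [4];  Q = [1, 4, 5] / [2] / [3]
  Insert 9 (step 6): P = [1, 3, 5, 9] / [2] / [4];  Q = [1, 4, 5, 6] / [2] / [3]
  Insert 6 (step 7): P = [1, 3, 5, 6] / [2, 9] / [4];  Q = [1, 4, 5, 6] / [2, 7] / [3]
  Insert 8 (step 8): P = [1, 3, 5, 6, 8] / [2, 9] / [4];  Q = [1, 4, 5, 6, 8] / [2, 7] / [3]
  Insert 7 (step 9): P = [1, 3, 5, 6, 7] / [2, 8] / [4, 9];  Q = [1, 4, 5, 6, 8] / [2, 7] / [3, 9]
Final shape: (5, 2, 2).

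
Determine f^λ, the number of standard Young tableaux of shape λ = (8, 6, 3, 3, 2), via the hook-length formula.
# SYT of shape (8, 6, 3, 3, 2) = 1584282700

Hook-length formula: f^λ = n! / Π hook(c), product over all cells c of the Young diagram. For λ = (8, 6, 3, 3, 2), n = 22 boxes. Hook lengths by row (left-to-right, top-to-bottom): [12, 11, 9, 6, 5, 4, 2, 1]; [9, 8, 6, 3, 2, 1]; [5, 4, 2]; [4, 3, 1]; [2, 1]. Product of hooks = 709469798400. So f^λ = 22! / 709469798400 = 1124000727777607680000 / 709469798400 = 1584282700.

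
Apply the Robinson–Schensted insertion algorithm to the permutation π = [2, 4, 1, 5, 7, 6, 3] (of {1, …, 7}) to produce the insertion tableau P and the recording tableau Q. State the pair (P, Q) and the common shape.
P = [1, 3, 5, 6] / [2, 4] / [7];  Q = [1, 2, 4, 5] / [3, 6] / [7];  common shape = (4, 2, 1)

Row-insert the values π_1, π_2, … into P one at a time, bumping the leftmost entry strictly greater than the inserted value down to the next row. The recording tableau Q records, in position (i, j), the step at which that cell was added to P.
  Insert 2 (step 1): P = [2];  Q = [1]
  Insert 4 (step 2): P = [2, 4];  Q = [1, 2]
  Insert 1 (step 3): P = [1, 4] / [2];  Q = [1, 2] / [3]
  Insert 5 (step 4): P = [1, 4, 5] / [2];  Q = [1, 2, 4] / [3]
  Insert 7 (step 5): P = [1, 4, 5, 7] / [2];  Q = [1, 2, 4, 5] / [3]
  Insert 6 (step 6): P = [1, 4, 5, 6] / [2, 7];  Q = [1, 2, 4, 5] / [3, 6]
  Insert 3 (step 7): P = [1, 3, 5, 6] / [2, 4] / [7];  Q = [1, 2, 4, 5] / [3, 6] / [7]
Final shape: (4, 2, 1).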